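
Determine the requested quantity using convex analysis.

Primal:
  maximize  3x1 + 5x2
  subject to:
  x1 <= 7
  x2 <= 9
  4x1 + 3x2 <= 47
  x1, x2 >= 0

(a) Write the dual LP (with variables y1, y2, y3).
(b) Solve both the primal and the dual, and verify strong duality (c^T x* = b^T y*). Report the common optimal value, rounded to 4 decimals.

The standard primal-dual pair for 'max c^T x s.t. A x <= b, x >= 0' is:
  Dual:  min b^T y  s.t.  A^T y >= c,  y >= 0.

So the dual LP is:
  minimize  7y1 + 9y2 + 47y3
  subject to:
    y1 + 4y3 >= 3
    y2 + 3y3 >= 5
    y1, y2, y3 >= 0

Solving the primal: x* = (5, 9).
  primal value c^T x* = 60.
Solving the dual: y* = (0, 2.75, 0.75).
  dual value b^T y* = 60.
Strong duality: c^T x* = b^T y*. Confirmed.

60


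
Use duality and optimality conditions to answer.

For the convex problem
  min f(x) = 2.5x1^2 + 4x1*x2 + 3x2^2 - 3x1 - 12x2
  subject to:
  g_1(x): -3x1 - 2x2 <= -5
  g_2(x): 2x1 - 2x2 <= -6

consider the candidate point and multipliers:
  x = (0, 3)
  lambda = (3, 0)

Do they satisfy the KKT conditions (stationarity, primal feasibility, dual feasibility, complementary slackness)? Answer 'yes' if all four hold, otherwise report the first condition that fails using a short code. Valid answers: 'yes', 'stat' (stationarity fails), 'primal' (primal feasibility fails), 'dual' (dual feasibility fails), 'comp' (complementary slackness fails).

Gradient of f: grad f(x) = Q x + c = (9, 6)
Constraint values g_i(x) = a_i^T x - b_i:
  g_1((0, 3)) = -1
  g_2((0, 3)) = 0
Stationarity residual: grad f(x) + sum_i lambda_i a_i = (0, 0)
  -> stationarity OK
Primal feasibility (all g_i <= 0): OK
Dual feasibility (all lambda_i >= 0): OK
Complementary slackness (lambda_i * g_i(x) = 0 for all i): FAILS

Verdict: the first failing condition is complementary_slackness -> comp.

comp


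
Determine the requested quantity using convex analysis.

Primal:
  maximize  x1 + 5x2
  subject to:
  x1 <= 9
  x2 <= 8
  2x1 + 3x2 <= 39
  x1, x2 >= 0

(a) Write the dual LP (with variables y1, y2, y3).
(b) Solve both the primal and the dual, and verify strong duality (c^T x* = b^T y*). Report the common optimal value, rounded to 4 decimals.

The standard primal-dual pair for 'max c^T x s.t. A x <= b, x >= 0' is:
  Dual:  min b^T y  s.t.  A^T y >= c,  y >= 0.

So the dual LP is:
  minimize  9y1 + 8y2 + 39y3
  subject to:
    y1 + 2y3 >= 1
    y2 + 3y3 >= 5
    y1, y2, y3 >= 0

Solving the primal: x* = (7.5, 8).
  primal value c^T x* = 47.5.
Solving the dual: y* = (0, 3.5, 0.5).
  dual value b^T y* = 47.5.
Strong duality: c^T x* = b^T y*. Confirmed.

47.5


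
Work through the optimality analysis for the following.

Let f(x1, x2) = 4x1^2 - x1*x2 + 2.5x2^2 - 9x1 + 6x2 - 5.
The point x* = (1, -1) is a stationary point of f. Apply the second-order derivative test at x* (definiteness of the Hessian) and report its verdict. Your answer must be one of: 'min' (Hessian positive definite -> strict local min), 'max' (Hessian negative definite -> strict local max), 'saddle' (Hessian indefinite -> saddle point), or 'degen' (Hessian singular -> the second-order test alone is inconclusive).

Compute the Hessian H = grad^2 f:
  H = [[8, -1], [-1, 5]]
Verify stationarity: grad f(x*) = H x* + g = (0, 0).
Eigenvalues of H: 4.6972, 8.3028.
Both eigenvalues > 0, so H is positive definite -> x* is a strict local min.

min


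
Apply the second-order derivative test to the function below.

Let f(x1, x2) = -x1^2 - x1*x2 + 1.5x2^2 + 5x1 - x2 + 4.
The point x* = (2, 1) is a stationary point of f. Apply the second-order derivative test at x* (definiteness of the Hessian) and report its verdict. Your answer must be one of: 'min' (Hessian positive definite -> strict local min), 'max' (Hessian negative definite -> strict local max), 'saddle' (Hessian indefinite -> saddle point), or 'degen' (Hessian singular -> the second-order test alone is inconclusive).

Compute the Hessian H = grad^2 f:
  H = [[-2, -1], [-1, 3]]
Verify stationarity: grad f(x*) = H x* + g = (0, 0).
Eigenvalues of H: -2.1926, 3.1926.
Eigenvalues have mixed signs, so H is indefinite -> x* is a saddle point.

saddle


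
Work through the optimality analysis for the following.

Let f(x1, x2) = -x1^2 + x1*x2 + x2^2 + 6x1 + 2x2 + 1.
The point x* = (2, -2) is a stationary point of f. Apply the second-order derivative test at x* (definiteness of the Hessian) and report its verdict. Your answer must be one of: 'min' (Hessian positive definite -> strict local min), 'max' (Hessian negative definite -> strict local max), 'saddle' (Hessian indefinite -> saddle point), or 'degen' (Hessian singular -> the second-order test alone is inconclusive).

Compute the Hessian H = grad^2 f:
  H = [[-2, 1], [1, 2]]
Verify stationarity: grad f(x*) = H x* + g = (0, 0).
Eigenvalues of H: -2.2361, 2.2361.
Eigenvalues have mixed signs, so H is indefinite -> x* is a saddle point.

saddle


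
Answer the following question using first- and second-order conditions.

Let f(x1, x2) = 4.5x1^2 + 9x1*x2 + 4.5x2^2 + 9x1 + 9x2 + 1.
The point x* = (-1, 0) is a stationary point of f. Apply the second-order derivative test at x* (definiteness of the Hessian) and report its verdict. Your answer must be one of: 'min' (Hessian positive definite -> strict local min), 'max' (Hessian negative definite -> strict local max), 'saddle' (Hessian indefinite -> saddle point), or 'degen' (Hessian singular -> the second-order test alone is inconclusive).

Compute the Hessian H = grad^2 f:
  H = [[9, 9], [9, 9]]
Verify stationarity: grad f(x*) = H x* + g = (0, 0).
Eigenvalues of H: 0, 18.
H has a zero eigenvalue (singular; positive semidefinite but not definite), so H is neither positive definite, negative definite, nor indefinite. The second-order test alone is inconclusive -> degen.
(Indeed, f is constant along the null direction of H through x*, so x* is not a strict local extremum.)

degen


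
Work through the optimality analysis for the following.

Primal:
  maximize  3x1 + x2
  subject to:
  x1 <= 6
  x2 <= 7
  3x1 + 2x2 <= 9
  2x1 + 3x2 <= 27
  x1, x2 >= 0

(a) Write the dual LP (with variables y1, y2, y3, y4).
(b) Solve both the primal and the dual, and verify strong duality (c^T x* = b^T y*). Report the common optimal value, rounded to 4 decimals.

The standard primal-dual pair for 'max c^T x s.t. A x <= b, x >= 0' is:
  Dual:  min b^T y  s.t.  A^T y >= c,  y >= 0.

So the dual LP is:
  minimize  6y1 + 7y2 + 9y3 + 27y4
  subject to:
    y1 + 3y3 + 2y4 >= 3
    y2 + 2y3 + 3y4 >= 1
    y1, y2, y3, y4 >= 0

Solving the primal: x* = (3, 0).
  primal value c^T x* = 9.
Solving the dual: y* = (0, 0, 1, 0).
  dual value b^T y* = 9.
Strong duality: c^T x* = b^T y*. Confirmed.

9


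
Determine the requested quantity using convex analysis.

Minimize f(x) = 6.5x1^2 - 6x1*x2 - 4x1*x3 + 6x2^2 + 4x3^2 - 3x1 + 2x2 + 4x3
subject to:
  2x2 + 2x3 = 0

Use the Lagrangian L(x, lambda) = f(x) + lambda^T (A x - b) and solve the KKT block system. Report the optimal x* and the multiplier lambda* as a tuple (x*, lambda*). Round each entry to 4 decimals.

Form the Lagrangian:
  L(x, lambda) = (1/2) x^T Q x + c^T x + lambda^T (A x - b)
Stationarity (grad_x L = 0): Q x + c + A^T lambda = 0.
Primal feasibility: A x = b.

This gives the KKT block system:
  [ Q   A^T ] [ x     ]   [-c ]
  [ A    0  ] [ lambda ] = [ b ]

Solving the linear system:
  x*      = (0.25, 0.125, -0.125)
  lambda* = (-1)
  f(x*)   = -0.5

x* = (0.25, 0.125, -0.125), lambda* = (-1)


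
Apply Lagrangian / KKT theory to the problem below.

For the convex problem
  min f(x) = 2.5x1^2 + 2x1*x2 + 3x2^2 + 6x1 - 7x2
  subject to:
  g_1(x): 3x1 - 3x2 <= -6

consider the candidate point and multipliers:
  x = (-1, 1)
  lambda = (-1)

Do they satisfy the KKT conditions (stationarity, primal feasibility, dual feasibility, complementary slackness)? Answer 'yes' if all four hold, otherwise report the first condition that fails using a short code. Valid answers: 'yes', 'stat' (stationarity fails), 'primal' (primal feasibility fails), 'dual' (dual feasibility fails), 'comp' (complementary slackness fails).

Gradient of f: grad f(x) = Q x + c = (3, -3)
Constraint values g_i(x) = a_i^T x - b_i:
  g_1((-1, 1)) = 0
Stationarity residual: grad f(x) + sum_i lambda_i a_i = (0, 0)
  -> stationarity OK
Primal feasibility (all g_i <= 0): OK
Dual feasibility (all lambda_i >= 0): FAILS
Complementary slackness (lambda_i * g_i(x) = 0 for all i): OK

Verdict: the first failing condition is dual_feasibility -> dual.

dual


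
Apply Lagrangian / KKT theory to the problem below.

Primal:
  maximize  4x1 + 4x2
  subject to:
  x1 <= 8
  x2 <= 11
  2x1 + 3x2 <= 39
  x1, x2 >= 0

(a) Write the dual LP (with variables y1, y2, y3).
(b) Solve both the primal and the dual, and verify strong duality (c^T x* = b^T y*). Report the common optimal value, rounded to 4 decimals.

The standard primal-dual pair for 'max c^T x s.t. A x <= b, x >= 0' is:
  Dual:  min b^T y  s.t.  A^T y >= c,  y >= 0.

So the dual LP is:
  minimize  8y1 + 11y2 + 39y3
  subject to:
    y1 + 2y3 >= 4
    y2 + 3y3 >= 4
    y1, y2, y3 >= 0

Solving the primal: x* = (8, 7.6667).
  primal value c^T x* = 62.6667.
Solving the dual: y* = (1.3333, 0, 1.3333).
  dual value b^T y* = 62.6667.
Strong duality: c^T x* = b^T y*. Confirmed.

62.6667


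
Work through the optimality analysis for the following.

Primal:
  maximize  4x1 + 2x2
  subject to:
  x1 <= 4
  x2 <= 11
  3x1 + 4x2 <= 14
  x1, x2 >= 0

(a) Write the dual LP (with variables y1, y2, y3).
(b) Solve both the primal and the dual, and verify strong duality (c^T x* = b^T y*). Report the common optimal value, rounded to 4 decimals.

The standard primal-dual pair for 'max c^T x s.t. A x <= b, x >= 0' is:
  Dual:  min b^T y  s.t.  A^T y >= c,  y >= 0.

So the dual LP is:
  minimize  4y1 + 11y2 + 14y3
  subject to:
    y1 + 3y3 >= 4
    y2 + 4y3 >= 2
    y1, y2, y3 >= 0

Solving the primal: x* = (4, 0.5).
  primal value c^T x* = 17.
Solving the dual: y* = (2.5, 0, 0.5).
  dual value b^T y* = 17.
Strong duality: c^T x* = b^T y*. Confirmed.

17


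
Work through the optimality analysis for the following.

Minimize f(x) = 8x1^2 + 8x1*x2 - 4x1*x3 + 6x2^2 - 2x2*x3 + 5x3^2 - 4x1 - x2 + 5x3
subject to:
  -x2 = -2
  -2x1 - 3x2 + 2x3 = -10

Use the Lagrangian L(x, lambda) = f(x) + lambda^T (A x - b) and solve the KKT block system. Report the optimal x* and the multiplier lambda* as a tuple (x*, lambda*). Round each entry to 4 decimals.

Form the Lagrangian:
  L(x, lambda) = (1/2) x^T Q x + c^T x + lambda^T (A x - b)
Stationarity (grad_x L = 0): Q x + c + A^T lambda = 0.
Primal feasibility: A x = b.

This gives the KKT block system:
  [ Q   A^T ] [ x     ]   [-c ]
  [ A    0  ] [ lambda ] = [ b ]

Solving the linear system:
  x*      = (-0.0556, 2, -2.0556)
  lambda* = (-2.3333, 9.6667)
  f(x*)   = 39.9722

x* = (-0.0556, 2, -2.0556), lambda* = (-2.3333, 9.6667)


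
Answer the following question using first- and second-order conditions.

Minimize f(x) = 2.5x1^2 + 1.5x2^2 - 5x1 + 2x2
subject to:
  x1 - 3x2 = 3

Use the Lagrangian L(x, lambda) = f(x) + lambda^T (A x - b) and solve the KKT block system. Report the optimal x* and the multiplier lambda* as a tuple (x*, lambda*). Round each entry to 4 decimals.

Form the Lagrangian:
  L(x, lambda) = (1/2) x^T Q x + c^T x + lambda^T (A x - b)
Stationarity (grad_x L = 0): Q x + c + A^T lambda = 0.
Primal feasibility: A x = b.

This gives the KKT block system:
  [ Q   A^T ] [ x     ]   [-c ]
  [ A    0  ] [ lambda ] = [ b ]

Solving the linear system:
  x*      = (1, -0.6667)
  lambda* = (0)
  f(x*)   = -3.1667

x* = (1, -0.6667), lambda* = (0)


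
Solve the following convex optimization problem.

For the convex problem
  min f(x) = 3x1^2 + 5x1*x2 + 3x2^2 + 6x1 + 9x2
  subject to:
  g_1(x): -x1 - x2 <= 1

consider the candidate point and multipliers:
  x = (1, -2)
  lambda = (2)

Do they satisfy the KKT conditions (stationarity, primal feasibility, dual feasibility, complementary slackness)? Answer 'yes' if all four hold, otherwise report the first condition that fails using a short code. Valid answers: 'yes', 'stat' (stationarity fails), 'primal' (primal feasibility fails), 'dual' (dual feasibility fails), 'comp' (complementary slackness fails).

Gradient of f: grad f(x) = Q x + c = (2, 2)
Constraint values g_i(x) = a_i^T x - b_i:
  g_1((1, -2)) = 0
Stationarity residual: grad f(x) + sum_i lambda_i a_i = (0, 0)
  -> stationarity OK
Primal feasibility (all g_i <= 0): OK
Dual feasibility (all lambda_i >= 0): OK
Complementary slackness (lambda_i * g_i(x) = 0 for all i): OK

Verdict: yes, KKT holds.

yes


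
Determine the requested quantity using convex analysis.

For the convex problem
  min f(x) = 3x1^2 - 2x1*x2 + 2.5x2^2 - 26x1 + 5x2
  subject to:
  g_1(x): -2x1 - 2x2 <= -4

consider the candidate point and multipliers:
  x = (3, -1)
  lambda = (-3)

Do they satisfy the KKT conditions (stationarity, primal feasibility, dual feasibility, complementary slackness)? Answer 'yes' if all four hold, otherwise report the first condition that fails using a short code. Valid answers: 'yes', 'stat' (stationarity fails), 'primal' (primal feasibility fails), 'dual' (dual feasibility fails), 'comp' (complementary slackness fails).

Gradient of f: grad f(x) = Q x + c = (-6, -6)
Constraint values g_i(x) = a_i^T x - b_i:
  g_1((3, -1)) = 0
Stationarity residual: grad f(x) + sum_i lambda_i a_i = (0, 0)
  -> stationarity OK
Primal feasibility (all g_i <= 0): OK
Dual feasibility (all lambda_i >= 0): FAILS
Complementary slackness (lambda_i * g_i(x) = 0 for all i): OK

Verdict: the first failing condition is dual_feasibility -> dual.

dual


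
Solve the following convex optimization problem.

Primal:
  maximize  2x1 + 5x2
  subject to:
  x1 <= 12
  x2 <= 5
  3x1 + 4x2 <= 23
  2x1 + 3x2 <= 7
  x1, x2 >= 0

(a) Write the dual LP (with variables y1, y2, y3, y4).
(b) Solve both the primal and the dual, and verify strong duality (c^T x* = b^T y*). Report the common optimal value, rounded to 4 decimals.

The standard primal-dual pair for 'max c^T x s.t. A x <= b, x >= 0' is:
  Dual:  min b^T y  s.t.  A^T y >= c,  y >= 0.

So the dual LP is:
  minimize  12y1 + 5y2 + 23y3 + 7y4
  subject to:
    y1 + 3y3 + 2y4 >= 2
    y2 + 4y3 + 3y4 >= 5
    y1, y2, y3, y4 >= 0

Solving the primal: x* = (0, 2.3333).
  primal value c^T x* = 11.6667.
Solving the dual: y* = (0, 0, 0, 1.6667).
  dual value b^T y* = 11.6667.
Strong duality: c^T x* = b^T y*. Confirmed.

11.6667


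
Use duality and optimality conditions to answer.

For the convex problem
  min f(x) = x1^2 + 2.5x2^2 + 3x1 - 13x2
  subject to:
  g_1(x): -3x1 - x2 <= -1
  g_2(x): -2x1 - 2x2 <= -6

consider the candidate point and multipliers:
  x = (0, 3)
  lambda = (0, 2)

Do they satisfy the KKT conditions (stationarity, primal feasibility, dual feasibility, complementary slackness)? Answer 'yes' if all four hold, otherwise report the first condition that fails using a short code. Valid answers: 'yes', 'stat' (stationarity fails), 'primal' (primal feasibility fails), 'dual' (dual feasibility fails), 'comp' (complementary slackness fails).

Gradient of f: grad f(x) = Q x + c = (3, 2)
Constraint values g_i(x) = a_i^T x - b_i:
  g_1((0, 3)) = -2
  g_2((0, 3)) = 0
Stationarity residual: grad f(x) + sum_i lambda_i a_i = (-1, -2)
  -> stationarity FAILS
Primal feasibility (all g_i <= 0): OK
Dual feasibility (all lambda_i >= 0): OK
Complementary slackness (lambda_i * g_i(x) = 0 for all i): OK

Verdict: the first failing condition is stationarity -> stat.

stat


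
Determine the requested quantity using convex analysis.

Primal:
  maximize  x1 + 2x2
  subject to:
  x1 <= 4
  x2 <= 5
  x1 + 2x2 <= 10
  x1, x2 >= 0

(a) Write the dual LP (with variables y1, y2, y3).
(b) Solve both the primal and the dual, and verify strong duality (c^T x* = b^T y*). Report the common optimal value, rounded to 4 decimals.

The standard primal-dual pair for 'max c^T x s.t. A x <= b, x >= 0' is:
  Dual:  min b^T y  s.t.  A^T y >= c,  y >= 0.

So the dual LP is:
  minimize  4y1 + 5y2 + 10y3
  subject to:
    y1 + y3 >= 1
    y2 + 2y3 >= 2
    y1, y2, y3 >= 0

Solving the primal: x* = (0, 5).
  primal value c^T x* = 10.
Solving the dual: y* = (0, 0, 1).
  dual value b^T y* = 10.
Strong duality: c^T x* = b^T y*. Confirmed.

10


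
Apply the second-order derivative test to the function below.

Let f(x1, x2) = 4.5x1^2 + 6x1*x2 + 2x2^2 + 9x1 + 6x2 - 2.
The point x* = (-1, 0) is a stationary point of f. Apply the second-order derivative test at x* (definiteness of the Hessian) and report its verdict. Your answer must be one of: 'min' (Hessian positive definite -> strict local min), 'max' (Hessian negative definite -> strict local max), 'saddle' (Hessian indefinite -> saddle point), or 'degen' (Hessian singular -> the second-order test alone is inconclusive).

Compute the Hessian H = grad^2 f:
  H = [[9, 6], [6, 4]]
Verify stationarity: grad f(x*) = H x* + g = (0, 0).
Eigenvalues of H: 0, 13.
H has a zero eigenvalue (singular; positive semidefinite but not definite), so H is neither positive definite, negative definite, nor indefinite. The second-order test alone is inconclusive -> degen.
(Indeed, f is constant along the null direction of H through x*, so x* is not a strict local extremum.)

degen


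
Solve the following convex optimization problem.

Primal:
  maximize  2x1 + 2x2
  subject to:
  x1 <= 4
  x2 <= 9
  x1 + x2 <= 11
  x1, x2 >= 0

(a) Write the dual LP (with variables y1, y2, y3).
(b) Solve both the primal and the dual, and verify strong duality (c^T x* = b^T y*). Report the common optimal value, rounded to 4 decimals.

The standard primal-dual pair for 'max c^T x s.t. A x <= b, x >= 0' is:
  Dual:  min b^T y  s.t.  A^T y >= c,  y >= 0.

So the dual LP is:
  minimize  4y1 + 9y2 + 11y3
  subject to:
    y1 + y3 >= 2
    y2 + y3 >= 2
    y1, y2, y3 >= 0

Solving the primal: x* = (2, 9).
  primal value c^T x* = 22.
Solving the dual: y* = (0, 0, 2).
  dual value b^T y* = 22.
Strong duality: c^T x* = b^T y*. Confirmed.

22


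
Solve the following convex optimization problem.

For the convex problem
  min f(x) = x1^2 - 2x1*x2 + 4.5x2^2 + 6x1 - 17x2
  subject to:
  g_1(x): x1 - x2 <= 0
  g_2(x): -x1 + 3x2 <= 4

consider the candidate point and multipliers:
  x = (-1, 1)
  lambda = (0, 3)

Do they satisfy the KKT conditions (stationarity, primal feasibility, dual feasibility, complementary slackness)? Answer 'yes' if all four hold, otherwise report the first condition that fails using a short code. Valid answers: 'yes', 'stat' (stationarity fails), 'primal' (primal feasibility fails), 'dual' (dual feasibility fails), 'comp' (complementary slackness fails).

Gradient of f: grad f(x) = Q x + c = (2, -6)
Constraint values g_i(x) = a_i^T x - b_i:
  g_1((-1, 1)) = -2
  g_2((-1, 1)) = 0
Stationarity residual: grad f(x) + sum_i lambda_i a_i = (-1, 3)
  -> stationarity FAILS
Primal feasibility (all g_i <= 0): OK
Dual feasibility (all lambda_i >= 0): OK
Complementary slackness (lambda_i * g_i(x) = 0 for all i): OK

Verdict: the first failing condition is stationarity -> stat.

stat


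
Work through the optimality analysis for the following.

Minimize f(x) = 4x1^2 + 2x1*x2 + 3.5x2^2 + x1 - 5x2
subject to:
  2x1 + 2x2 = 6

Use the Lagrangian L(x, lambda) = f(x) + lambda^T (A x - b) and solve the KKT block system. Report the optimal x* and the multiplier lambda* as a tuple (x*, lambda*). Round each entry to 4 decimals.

Form the Lagrangian:
  L(x, lambda) = (1/2) x^T Q x + c^T x + lambda^T (A x - b)
Stationarity (grad_x L = 0): Q x + c + A^T lambda = 0.
Primal feasibility: A x = b.

This gives the KKT block system:
  [ Q   A^T ] [ x     ]   [-c ]
  [ A    0  ] [ lambda ] = [ b ]

Solving the linear system:
  x*      = (0.8182, 2.1818)
  lambda* = (-5.9545)
  f(x*)   = 12.8182

x* = (0.8182, 2.1818), lambda* = (-5.9545)


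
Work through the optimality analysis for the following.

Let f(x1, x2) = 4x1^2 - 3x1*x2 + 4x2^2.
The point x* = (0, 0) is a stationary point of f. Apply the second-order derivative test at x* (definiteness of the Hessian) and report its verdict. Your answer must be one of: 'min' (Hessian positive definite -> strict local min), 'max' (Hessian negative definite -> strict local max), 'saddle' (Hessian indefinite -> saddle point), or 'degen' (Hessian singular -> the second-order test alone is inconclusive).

Compute the Hessian H = grad^2 f:
  H = [[8, -3], [-3, 8]]
Verify stationarity: grad f(x*) = H x* + g = (0, 0).
Eigenvalues of H: 5, 11.
Both eigenvalues > 0, so H is positive definite -> x* is a strict local min.

min


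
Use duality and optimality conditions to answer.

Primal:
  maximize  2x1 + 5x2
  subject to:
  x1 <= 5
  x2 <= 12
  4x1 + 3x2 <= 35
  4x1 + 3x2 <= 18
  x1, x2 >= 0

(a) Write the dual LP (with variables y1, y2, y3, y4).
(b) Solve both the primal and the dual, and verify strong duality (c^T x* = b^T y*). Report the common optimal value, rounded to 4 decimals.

The standard primal-dual pair for 'max c^T x s.t. A x <= b, x >= 0' is:
  Dual:  min b^T y  s.t.  A^T y >= c,  y >= 0.

So the dual LP is:
  minimize  5y1 + 12y2 + 35y3 + 18y4
  subject to:
    y1 + 4y3 + 4y4 >= 2
    y2 + 3y3 + 3y4 >= 5
    y1, y2, y3, y4 >= 0

Solving the primal: x* = (0, 6).
  primal value c^T x* = 30.
Solving the dual: y* = (0, 0, 0, 1.6667).
  dual value b^T y* = 30.
Strong duality: c^T x* = b^T y*. Confirmed.

30


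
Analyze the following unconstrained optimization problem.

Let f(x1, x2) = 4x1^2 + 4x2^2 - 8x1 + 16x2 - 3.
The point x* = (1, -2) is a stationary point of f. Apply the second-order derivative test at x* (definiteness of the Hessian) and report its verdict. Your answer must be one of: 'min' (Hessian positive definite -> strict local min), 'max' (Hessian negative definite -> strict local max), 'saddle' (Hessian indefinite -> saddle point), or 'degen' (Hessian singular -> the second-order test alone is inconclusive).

Compute the Hessian H = grad^2 f:
  H = [[8, 0], [0, 8]]
Verify stationarity: grad f(x*) = H x* + g = (0, 0).
Eigenvalues of H: 8, 8.
Both eigenvalues > 0, so H is positive definite -> x* is a strict local min.

min


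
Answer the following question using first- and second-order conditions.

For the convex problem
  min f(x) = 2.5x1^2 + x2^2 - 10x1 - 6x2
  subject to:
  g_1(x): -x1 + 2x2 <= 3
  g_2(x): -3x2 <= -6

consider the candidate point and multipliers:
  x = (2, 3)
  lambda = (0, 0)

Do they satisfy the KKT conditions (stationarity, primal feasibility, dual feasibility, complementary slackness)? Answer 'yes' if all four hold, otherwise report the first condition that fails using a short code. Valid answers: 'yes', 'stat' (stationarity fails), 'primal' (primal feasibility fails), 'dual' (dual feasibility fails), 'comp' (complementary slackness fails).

Gradient of f: grad f(x) = Q x + c = (0, 0)
Constraint values g_i(x) = a_i^T x - b_i:
  g_1((2, 3)) = 1
  g_2((2, 3)) = -3
Stationarity residual: grad f(x) + sum_i lambda_i a_i = (0, 0)
  -> stationarity OK
Primal feasibility (all g_i <= 0): FAILS
Dual feasibility (all lambda_i >= 0): OK
Complementary slackness (lambda_i * g_i(x) = 0 for all i): OK

Verdict: the first failing condition is primal_feasibility -> primal.

primal


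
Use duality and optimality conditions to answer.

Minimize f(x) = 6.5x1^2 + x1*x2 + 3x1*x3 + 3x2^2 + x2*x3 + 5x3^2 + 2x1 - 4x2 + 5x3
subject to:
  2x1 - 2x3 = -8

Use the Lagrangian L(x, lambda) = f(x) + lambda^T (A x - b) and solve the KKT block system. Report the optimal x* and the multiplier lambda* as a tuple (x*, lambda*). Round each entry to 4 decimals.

Form the Lagrangian:
  L(x, lambda) = (1/2) x^T Q x + c^T x + lambda^T (A x - b)
Stationarity (grad_x L = 0): Q x + c + A^T lambda = 0.
Primal feasibility: A x = b.

This gives the KKT block system:
  [ Q   A^T ] [ x     ]   [-c ]
  [ A    0  ] [ lambda ] = [ b ]

Solving the linear system:
  x*      = (-2.0824, 0.6941, 1.9176)
  lambda* = (9.3118)
  f(x*)   = 38.5706

x* = (-2.0824, 0.6941, 1.9176), lambda* = (9.3118)


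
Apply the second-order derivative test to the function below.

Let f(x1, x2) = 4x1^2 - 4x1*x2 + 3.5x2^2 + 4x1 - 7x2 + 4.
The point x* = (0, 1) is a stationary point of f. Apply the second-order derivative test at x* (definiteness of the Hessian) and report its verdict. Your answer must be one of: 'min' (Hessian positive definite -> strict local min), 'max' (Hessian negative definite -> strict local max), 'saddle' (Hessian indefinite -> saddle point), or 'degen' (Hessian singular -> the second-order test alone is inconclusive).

Compute the Hessian H = grad^2 f:
  H = [[8, -4], [-4, 7]]
Verify stationarity: grad f(x*) = H x* + g = (0, 0).
Eigenvalues of H: 3.4689, 11.5311.
Both eigenvalues > 0, so H is positive definite -> x* is a strict local min.

min


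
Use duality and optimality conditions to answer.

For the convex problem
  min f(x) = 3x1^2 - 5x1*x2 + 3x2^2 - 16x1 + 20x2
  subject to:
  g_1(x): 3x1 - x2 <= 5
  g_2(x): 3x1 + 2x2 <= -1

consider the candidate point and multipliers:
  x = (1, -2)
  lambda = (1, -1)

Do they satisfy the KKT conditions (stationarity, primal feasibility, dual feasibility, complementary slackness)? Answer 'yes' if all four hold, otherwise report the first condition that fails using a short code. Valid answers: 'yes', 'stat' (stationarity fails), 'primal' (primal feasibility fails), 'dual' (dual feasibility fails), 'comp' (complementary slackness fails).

Gradient of f: grad f(x) = Q x + c = (0, 3)
Constraint values g_i(x) = a_i^T x - b_i:
  g_1((1, -2)) = 0
  g_2((1, -2)) = 0
Stationarity residual: grad f(x) + sum_i lambda_i a_i = (0, 0)
  -> stationarity OK
Primal feasibility (all g_i <= 0): OK
Dual feasibility (all lambda_i >= 0): FAILS
Complementary slackness (lambda_i * g_i(x) = 0 for all i): OK

Verdict: the first failing condition is dual_feasibility -> dual.

dual


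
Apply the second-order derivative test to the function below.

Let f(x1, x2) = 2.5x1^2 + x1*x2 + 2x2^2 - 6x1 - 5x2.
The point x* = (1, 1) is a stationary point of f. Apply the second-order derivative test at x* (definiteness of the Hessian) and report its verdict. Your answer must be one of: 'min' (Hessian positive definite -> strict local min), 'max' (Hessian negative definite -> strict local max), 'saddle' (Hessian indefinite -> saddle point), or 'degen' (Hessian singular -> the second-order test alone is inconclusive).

Compute the Hessian H = grad^2 f:
  H = [[5, 1], [1, 4]]
Verify stationarity: grad f(x*) = H x* + g = (0, 0).
Eigenvalues of H: 3.382, 5.618.
Both eigenvalues > 0, so H is positive definite -> x* is a strict local min.

min


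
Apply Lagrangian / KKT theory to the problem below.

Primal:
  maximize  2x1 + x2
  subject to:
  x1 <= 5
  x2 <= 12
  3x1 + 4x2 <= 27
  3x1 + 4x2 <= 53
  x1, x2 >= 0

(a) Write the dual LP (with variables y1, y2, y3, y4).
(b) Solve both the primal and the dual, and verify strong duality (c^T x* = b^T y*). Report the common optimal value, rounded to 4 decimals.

The standard primal-dual pair for 'max c^T x s.t. A x <= b, x >= 0' is:
  Dual:  min b^T y  s.t.  A^T y >= c,  y >= 0.

So the dual LP is:
  minimize  5y1 + 12y2 + 27y3 + 53y4
  subject to:
    y1 + 3y3 + 3y4 >= 2
    y2 + 4y3 + 4y4 >= 1
    y1, y2, y3, y4 >= 0

Solving the primal: x* = (5, 3).
  primal value c^T x* = 13.
Solving the dual: y* = (1.25, 0, 0.25, 0).
  dual value b^T y* = 13.
Strong duality: c^T x* = b^T y*. Confirmed.

13


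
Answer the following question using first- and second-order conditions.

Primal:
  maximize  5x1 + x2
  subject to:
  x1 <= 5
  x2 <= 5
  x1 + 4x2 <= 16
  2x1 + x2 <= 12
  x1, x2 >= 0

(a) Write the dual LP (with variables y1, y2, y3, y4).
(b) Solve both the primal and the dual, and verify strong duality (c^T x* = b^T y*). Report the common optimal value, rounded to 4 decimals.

The standard primal-dual pair for 'max c^T x s.t. A x <= b, x >= 0' is:
  Dual:  min b^T y  s.t.  A^T y >= c,  y >= 0.

So the dual LP is:
  minimize  5y1 + 5y2 + 16y3 + 12y4
  subject to:
    y1 + y3 + 2y4 >= 5
    y2 + 4y3 + y4 >= 1
    y1, y2, y3, y4 >= 0

Solving the primal: x* = (5, 2).
  primal value c^T x* = 27.
Solving the dual: y* = (3, 0, 0, 1).
  dual value b^T y* = 27.
Strong duality: c^T x* = b^T y*. Confirmed.

27


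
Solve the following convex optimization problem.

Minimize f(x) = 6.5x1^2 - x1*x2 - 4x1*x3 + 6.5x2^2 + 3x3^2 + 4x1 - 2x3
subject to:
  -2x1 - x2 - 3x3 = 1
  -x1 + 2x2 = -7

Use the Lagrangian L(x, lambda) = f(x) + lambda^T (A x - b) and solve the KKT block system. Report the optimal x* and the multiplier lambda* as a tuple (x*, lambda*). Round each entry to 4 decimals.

Form the Lagrangian:
  L(x, lambda) = (1/2) x^T Q x + c^T x + lambda^T (A x - b)
Stationarity (grad_x L = 0): Q x + c + A^T lambda = 0.
Primal feasibility: A x = b.

This gives the KKT block system:
  [ Q   A^T ] [ x     ]   [-c ]
  [ A    0  ] [ lambda ] = [ b ]

Solving the linear system:
  x*      = (0.8083, -3.0958, 0.1597)
  lambda* = (-1.4249, 19.8147)
  f(x*)   = 71.5208

x* = (0.8083, -3.0958, 0.1597), lambda* = (-1.4249, 19.8147)


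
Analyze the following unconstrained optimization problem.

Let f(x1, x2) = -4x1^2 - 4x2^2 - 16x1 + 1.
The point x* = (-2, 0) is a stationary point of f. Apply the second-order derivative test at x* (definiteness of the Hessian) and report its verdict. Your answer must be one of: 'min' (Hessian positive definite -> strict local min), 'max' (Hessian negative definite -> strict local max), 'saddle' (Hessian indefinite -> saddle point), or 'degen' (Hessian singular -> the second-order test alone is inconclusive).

Compute the Hessian H = grad^2 f:
  H = [[-8, 0], [0, -8]]
Verify stationarity: grad f(x*) = H x* + g = (0, 0).
Eigenvalues of H: -8, -8.
Both eigenvalues < 0, so H is negative definite -> x* is a strict local max.

max


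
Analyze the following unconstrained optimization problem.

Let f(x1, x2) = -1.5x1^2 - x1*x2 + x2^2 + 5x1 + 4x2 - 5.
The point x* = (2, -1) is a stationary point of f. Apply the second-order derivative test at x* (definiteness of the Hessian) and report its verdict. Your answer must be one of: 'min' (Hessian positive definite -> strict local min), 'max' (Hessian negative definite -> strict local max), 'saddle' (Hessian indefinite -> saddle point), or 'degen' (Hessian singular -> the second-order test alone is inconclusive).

Compute the Hessian H = grad^2 f:
  H = [[-3, -1], [-1, 2]]
Verify stationarity: grad f(x*) = H x* + g = (0, 0).
Eigenvalues of H: -3.1926, 2.1926.
Eigenvalues have mixed signs, so H is indefinite -> x* is a saddle point.

saddle


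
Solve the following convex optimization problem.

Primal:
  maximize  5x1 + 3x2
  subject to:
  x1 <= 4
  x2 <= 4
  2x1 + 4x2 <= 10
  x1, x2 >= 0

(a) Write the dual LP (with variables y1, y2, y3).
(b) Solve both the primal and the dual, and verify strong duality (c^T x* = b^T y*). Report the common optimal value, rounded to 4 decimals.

The standard primal-dual pair for 'max c^T x s.t. A x <= b, x >= 0' is:
  Dual:  min b^T y  s.t.  A^T y >= c,  y >= 0.

So the dual LP is:
  minimize  4y1 + 4y2 + 10y3
  subject to:
    y1 + 2y3 >= 5
    y2 + 4y3 >= 3
    y1, y2, y3 >= 0

Solving the primal: x* = (4, 0.5).
  primal value c^T x* = 21.5.
Solving the dual: y* = (3.5, 0, 0.75).
  dual value b^T y* = 21.5.
Strong duality: c^T x* = b^T y*. Confirmed.

21.5


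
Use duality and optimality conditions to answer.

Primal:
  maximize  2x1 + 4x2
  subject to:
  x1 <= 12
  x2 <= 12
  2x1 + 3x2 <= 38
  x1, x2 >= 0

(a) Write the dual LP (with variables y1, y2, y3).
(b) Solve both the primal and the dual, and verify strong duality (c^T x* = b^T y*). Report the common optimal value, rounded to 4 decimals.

The standard primal-dual pair for 'max c^T x s.t. A x <= b, x >= 0' is:
  Dual:  min b^T y  s.t.  A^T y >= c,  y >= 0.

So the dual LP is:
  minimize  12y1 + 12y2 + 38y3
  subject to:
    y1 + 2y3 >= 2
    y2 + 3y3 >= 4
    y1, y2, y3 >= 0

Solving the primal: x* = (1, 12).
  primal value c^T x* = 50.
Solving the dual: y* = (0, 1, 1).
  dual value b^T y* = 50.
Strong duality: c^T x* = b^T y*. Confirmed.

50


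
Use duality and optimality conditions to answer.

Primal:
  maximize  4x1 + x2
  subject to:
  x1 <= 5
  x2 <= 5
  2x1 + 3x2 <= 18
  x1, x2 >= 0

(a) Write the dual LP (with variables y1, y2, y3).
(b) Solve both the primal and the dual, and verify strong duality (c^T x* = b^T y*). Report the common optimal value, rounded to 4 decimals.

The standard primal-dual pair for 'max c^T x s.t. A x <= b, x >= 0' is:
  Dual:  min b^T y  s.t.  A^T y >= c,  y >= 0.

So the dual LP is:
  minimize  5y1 + 5y2 + 18y3
  subject to:
    y1 + 2y3 >= 4
    y2 + 3y3 >= 1
    y1, y2, y3 >= 0

Solving the primal: x* = (5, 2.6667).
  primal value c^T x* = 22.6667.
Solving the dual: y* = (3.3333, 0, 0.3333).
  dual value b^T y* = 22.6667.
Strong duality: c^T x* = b^T y*. Confirmed.

22.6667


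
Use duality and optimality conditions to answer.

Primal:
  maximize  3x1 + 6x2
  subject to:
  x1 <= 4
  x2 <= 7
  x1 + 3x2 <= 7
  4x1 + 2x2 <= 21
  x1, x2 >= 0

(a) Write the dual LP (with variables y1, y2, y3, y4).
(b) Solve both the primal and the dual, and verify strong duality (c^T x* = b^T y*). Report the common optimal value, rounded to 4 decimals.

The standard primal-dual pair for 'max c^T x s.t. A x <= b, x >= 0' is:
  Dual:  min b^T y  s.t.  A^T y >= c,  y >= 0.

So the dual LP is:
  minimize  4y1 + 7y2 + 7y3 + 21y4
  subject to:
    y1 + y3 + 4y4 >= 3
    y2 + 3y3 + 2y4 >= 6
    y1, y2, y3, y4 >= 0

Solving the primal: x* = (4, 1).
  primal value c^T x* = 18.
Solving the dual: y* = (1, 0, 2, 0).
  dual value b^T y* = 18.
Strong duality: c^T x* = b^T y*. Confirmed.

18


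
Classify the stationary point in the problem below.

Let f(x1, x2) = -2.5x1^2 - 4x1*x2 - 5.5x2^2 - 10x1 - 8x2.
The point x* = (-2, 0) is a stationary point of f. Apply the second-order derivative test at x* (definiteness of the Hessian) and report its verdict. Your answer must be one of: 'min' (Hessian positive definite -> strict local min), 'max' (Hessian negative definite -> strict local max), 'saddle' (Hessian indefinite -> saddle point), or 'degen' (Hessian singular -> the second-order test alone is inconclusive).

Compute the Hessian H = grad^2 f:
  H = [[-5, -4], [-4, -11]]
Verify stationarity: grad f(x*) = H x* + g = (0, 0).
Eigenvalues of H: -13, -3.
Both eigenvalues < 0, so H is negative definite -> x* is a strict local max.

max


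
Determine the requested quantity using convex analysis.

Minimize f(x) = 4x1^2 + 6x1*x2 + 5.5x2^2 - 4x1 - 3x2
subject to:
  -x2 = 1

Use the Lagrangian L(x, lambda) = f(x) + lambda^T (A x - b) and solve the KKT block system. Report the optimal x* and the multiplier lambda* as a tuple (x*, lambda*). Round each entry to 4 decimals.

Form the Lagrangian:
  L(x, lambda) = (1/2) x^T Q x + c^T x + lambda^T (A x - b)
Stationarity (grad_x L = 0): Q x + c + A^T lambda = 0.
Primal feasibility: A x = b.

This gives the KKT block system:
  [ Q   A^T ] [ x     ]   [-c ]
  [ A    0  ] [ lambda ] = [ b ]

Solving the linear system:
  x*      = (1.25, -1)
  lambda* = (-6.5)
  f(x*)   = 2.25

x* = (1.25, -1), lambda* = (-6.5)


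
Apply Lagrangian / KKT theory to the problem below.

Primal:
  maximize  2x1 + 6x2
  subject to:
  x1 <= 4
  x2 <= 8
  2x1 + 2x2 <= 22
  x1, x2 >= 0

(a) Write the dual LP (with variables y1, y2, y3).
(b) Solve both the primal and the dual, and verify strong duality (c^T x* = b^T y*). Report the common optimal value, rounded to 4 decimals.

The standard primal-dual pair for 'max c^T x s.t. A x <= b, x >= 0' is:
  Dual:  min b^T y  s.t.  A^T y >= c,  y >= 0.

So the dual LP is:
  minimize  4y1 + 8y2 + 22y3
  subject to:
    y1 + 2y3 >= 2
    y2 + 2y3 >= 6
    y1, y2, y3 >= 0

Solving the primal: x* = (3, 8).
  primal value c^T x* = 54.
Solving the dual: y* = (0, 4, 1).
  dual value b^T y* = 54.
Strong duality: c^T x* = b^T y*. Confirmed.

54


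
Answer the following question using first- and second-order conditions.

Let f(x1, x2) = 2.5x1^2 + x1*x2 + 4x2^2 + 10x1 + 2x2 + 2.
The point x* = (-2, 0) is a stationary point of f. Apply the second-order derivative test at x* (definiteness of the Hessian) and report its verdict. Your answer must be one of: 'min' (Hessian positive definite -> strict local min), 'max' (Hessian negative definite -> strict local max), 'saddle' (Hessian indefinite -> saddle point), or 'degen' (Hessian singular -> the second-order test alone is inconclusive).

Compute the Hessian H = grad^2 f:
  H = [[5, 1], [1, 8]]
Verify stationarity: grad f(x*) = H x* + g = (0, 0).
Eigenvalues of H: 4.6972, 8.3028.
Both eigenvalues > 0, so H is positive definite -> x* is a strict local min.

min


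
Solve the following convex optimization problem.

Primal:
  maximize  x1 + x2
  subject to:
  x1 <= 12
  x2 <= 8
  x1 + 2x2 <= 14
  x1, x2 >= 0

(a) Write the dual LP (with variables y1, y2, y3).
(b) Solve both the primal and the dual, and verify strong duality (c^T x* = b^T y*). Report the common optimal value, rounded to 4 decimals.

The standard primal-dual pair for 'max c^T x s.t. A x <= b, x >= 0' is:
  Dual:  min b^T y  s.t.  A^T y >= c,  y >= 0.

So the dual LP is:
  minimize  12y1 + 8y2 + 14y3
  subject to:
    y1 + y3 >= 1
    y2 + 2y3 >= 1
    y1, y2, y3 >= 0

Solving the primal: x* = (12, 1).
  primal value c^T x* = 13.
Solving the dual: y* = (0.5, 0, 0.5).
  dual value b^T y* = 13.
Strong duality: c^T x* = b^T y*. Confirmed.

13


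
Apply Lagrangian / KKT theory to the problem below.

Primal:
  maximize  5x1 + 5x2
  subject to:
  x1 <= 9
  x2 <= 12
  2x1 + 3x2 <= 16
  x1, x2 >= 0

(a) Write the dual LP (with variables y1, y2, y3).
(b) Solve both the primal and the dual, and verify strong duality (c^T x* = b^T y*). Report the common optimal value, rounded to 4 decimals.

The standard primal-dual pair for 'max c^T x s.t. A x <= b, x >= 0' is:
  Dual:  min b^T y  s.t.  A^T y >= c,  y >= 0.

So the dual LP is:
  minimize  9y1 + 12y2 + 16y3
  subject to:
    y1 + 2y3 >= 5
    y2 + 3y3 >= 5
    y1, y2, y3 >= 0

Solving the primal: x* = (8, 0).
  primal value c^T x* = 40.
Solving the dual: y* = (0, 0, 2.5).
  dual value b^T y* = 40.
Strong duality: c^T x* = b^T y*. Confirmed.

40


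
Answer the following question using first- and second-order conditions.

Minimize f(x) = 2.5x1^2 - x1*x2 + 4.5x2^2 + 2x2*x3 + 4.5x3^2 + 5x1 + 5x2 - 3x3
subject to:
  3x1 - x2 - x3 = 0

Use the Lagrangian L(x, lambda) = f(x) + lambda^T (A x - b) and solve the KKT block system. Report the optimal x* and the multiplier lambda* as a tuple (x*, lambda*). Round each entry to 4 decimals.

Form the Lagrangian:
  L(x, lambda) = (1/2) x^T Q x + c^T x + lambda^T (A x - b)
Stationarity (grad_x L = 0): Q x + c + A^T lambda = 0.
Primal feasibility: A x = b.

This gives the KKT block system:
  [ Q   A^T ] [ x     ]   [-c ]
  [ A    0  ] [ lambda ] = [ b ]

Solving the linear system:
  x*      = (-0.1667, -0.8333, 0.3333)
  lambda* = (-1.6667)
  f(x*)   = -3

x* = (-0.1667, -0.8333, 0.3333), lambda* = (-1.6667)


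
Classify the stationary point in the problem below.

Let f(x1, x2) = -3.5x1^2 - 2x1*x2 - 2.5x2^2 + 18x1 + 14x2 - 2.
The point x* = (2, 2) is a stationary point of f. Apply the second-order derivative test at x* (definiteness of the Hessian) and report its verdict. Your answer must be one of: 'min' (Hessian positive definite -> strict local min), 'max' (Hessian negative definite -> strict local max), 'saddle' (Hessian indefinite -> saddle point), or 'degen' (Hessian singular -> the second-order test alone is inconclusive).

Compute the Hessian H = grad^2 f:
  H = [[-7, -2], [-2, -5]]
Verify stationarity: grad f(x*) = H x* + g = (0, 0).
Eigenvalues of H: -8.2361, -3.7639.
Both eigenvalues < 0, so H is negative definite -> x* is a strict local max.

max


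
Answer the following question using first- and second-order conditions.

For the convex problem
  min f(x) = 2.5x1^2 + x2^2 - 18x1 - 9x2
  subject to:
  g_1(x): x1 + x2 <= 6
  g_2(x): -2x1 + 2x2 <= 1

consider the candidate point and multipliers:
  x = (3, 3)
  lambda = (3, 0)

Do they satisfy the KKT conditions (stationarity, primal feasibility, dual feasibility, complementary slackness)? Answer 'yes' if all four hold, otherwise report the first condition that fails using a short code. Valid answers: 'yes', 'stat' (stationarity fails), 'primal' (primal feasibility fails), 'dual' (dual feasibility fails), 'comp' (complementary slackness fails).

Gradient of f: grad f(x) = Q x + c = (-3, -3)
Constraint values g_i(x) = a_i^T x - b_i:
  g_1((3, 3)) = 0
  g_2((3, 3)) = -1
Stationarity residual: grad f(x) + sum_i lambda_i a_i = (0, 0)
  -> stationarity OK
Primal feasibility (all g_i <= 0): OK
Dual feasibility (all lambda_i >= 0): OK
Complementary slackness (lambda_i * g_i(x) = 0 for all i): OK

Verdict: yes, KKT holds.

yes
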